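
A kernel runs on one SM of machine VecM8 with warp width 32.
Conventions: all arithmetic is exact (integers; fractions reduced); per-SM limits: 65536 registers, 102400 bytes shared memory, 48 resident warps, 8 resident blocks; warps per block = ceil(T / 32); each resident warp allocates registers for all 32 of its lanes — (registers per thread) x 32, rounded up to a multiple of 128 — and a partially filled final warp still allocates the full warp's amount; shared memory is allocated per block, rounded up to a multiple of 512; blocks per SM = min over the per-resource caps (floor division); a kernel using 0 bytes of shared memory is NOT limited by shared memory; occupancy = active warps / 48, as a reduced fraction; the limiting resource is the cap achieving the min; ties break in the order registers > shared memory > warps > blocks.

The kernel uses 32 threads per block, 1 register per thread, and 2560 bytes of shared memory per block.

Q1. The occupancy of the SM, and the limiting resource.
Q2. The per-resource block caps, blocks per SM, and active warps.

Answer: occupancy 1/6, limited by blocks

registers: 512 blocks
shared memory: 40 blocks
warps: 48 blocks
blocks: 8 blocks

Answer: 8 blocks, 8 active warps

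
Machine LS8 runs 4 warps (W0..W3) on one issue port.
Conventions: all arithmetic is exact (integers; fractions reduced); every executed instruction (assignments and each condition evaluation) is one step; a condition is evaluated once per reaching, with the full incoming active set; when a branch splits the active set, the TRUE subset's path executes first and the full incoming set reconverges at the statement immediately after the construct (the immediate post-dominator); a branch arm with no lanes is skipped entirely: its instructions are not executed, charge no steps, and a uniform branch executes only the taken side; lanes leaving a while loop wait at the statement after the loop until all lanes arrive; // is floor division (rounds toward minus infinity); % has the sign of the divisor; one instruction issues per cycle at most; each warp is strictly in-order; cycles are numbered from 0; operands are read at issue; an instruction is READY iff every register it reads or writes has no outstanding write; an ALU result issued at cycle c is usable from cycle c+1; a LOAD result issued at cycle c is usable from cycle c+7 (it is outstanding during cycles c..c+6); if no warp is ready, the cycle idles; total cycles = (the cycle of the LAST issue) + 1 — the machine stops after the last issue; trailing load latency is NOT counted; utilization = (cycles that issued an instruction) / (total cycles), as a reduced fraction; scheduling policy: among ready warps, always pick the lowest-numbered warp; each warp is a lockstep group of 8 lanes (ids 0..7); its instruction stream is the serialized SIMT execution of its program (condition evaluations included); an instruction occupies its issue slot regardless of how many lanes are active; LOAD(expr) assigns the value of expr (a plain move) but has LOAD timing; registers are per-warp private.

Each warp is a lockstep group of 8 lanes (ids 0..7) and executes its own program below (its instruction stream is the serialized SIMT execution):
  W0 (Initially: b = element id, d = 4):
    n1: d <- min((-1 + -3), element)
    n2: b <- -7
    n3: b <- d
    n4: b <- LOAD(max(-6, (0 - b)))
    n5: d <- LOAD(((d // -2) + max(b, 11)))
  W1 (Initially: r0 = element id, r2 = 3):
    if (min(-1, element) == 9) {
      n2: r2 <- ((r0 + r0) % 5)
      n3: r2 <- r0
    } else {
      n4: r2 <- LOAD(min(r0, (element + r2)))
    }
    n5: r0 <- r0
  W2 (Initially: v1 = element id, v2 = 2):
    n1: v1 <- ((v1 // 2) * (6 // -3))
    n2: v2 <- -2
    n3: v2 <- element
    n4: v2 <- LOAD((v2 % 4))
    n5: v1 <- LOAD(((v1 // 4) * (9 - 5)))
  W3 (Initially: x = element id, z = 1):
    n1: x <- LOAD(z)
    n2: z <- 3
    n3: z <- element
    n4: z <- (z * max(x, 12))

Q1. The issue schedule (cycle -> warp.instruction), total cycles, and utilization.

cycle 0: W0.I0
cycle 1: W0.I1
cycle 2: W0.I2
cycle 3: W0.I3
cycle 4: W1.I0
cycle 5: W1.I1
cycle 6: W1.I2
cycle 7: W2.I0
cycle 8: W2.I1
cycle 9: W2.I2
cycle 10: W0.I4
cycle 11: W2.I3
cycle 12: W2.I4
cycle 13: W3.I0
cycle 14: W3.I1
cycle 15: W3.I2
cycle 16: idle
cycle 17: idle
cycle 18: idle
cycle 19: idle
cycle 20: W3.I3

Answer: 21 cycles, utilization 17/21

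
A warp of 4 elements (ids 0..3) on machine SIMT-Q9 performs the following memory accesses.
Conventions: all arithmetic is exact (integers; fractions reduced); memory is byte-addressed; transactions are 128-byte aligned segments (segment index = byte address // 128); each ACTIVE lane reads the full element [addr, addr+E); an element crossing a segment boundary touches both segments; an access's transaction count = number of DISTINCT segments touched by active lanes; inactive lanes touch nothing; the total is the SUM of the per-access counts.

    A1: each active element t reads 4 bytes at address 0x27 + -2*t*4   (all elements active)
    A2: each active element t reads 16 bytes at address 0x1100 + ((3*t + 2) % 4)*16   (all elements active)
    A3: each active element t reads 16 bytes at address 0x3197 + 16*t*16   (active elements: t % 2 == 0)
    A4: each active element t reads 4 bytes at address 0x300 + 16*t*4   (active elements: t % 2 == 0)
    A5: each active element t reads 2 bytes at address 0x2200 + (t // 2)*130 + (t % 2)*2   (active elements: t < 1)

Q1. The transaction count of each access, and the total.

A1: 1 transaction
A2: 1 transaction
A3: 2 transactions
A4: 2 transactions
A5: 1 transaction

Answer: 1,1,2,2,1; total 7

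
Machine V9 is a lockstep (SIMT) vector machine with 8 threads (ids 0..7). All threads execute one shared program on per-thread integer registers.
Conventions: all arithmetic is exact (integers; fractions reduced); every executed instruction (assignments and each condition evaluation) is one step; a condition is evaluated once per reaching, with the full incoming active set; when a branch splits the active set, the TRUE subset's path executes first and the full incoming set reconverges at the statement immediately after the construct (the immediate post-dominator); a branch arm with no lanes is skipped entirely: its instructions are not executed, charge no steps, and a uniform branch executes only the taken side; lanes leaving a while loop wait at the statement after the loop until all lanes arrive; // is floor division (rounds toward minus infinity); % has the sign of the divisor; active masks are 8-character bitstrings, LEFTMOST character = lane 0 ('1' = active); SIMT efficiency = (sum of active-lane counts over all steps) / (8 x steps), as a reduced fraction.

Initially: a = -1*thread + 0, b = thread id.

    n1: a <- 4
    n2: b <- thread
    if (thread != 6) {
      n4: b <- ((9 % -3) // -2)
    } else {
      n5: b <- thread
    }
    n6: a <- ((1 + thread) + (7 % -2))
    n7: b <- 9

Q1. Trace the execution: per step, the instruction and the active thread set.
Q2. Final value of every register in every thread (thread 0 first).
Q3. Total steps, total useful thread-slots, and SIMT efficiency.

step 0: a <- 4                       11111111
step 1: b <- thread                  11111111
step 2: eval (thread != 6)           11111111
step 3: b <- ((9 % -3) // -2)        11111101
step 4: b <- thread                  00000010
step 5: a <- ((1 + thread) + (7 % -2)) 11111111
step 6: b <- 9                       11111111

Answer: 7 steps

a: 0,1,2,3,4,5,6,7
b: 9,9,9,9,9,9,9,9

steps = 7; useful = 48; efficiency = 48/56 = 6/7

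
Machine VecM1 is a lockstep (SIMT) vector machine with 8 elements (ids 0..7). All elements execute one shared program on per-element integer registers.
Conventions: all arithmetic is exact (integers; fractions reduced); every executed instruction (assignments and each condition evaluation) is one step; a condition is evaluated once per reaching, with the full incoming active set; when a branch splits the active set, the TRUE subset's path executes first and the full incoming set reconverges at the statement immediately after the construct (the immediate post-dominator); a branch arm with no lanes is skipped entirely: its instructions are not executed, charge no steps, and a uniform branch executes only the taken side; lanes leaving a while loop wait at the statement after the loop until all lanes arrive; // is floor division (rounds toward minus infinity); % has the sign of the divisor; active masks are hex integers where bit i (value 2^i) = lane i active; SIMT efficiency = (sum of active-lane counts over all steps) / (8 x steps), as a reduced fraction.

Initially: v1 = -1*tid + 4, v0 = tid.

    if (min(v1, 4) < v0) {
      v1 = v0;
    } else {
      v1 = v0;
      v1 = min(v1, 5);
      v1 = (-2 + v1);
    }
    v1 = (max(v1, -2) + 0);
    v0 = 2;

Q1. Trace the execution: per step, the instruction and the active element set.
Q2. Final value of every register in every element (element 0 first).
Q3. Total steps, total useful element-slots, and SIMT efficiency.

step 0: eval (min(v1, 4) < v0)       0xff
step 1: v1 <- v0                     0xf8
step 2: v1 <- v0                     0x07
step 3: v1 <- min(v1, 5)             0x07
step 4: v1 <- (-2 + v1)              0x07
step 5: v1 <- (max(v1, -2) + 0)      0xff
step 6: v0 <- 2                      0xff

Answer: 7 steps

v1: -2,-1,0,3,4,5,6,7
v0: 2,2,2,2,2,2,2,2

steps = 7; useful = 38; efficiency = 38/56 = 19/28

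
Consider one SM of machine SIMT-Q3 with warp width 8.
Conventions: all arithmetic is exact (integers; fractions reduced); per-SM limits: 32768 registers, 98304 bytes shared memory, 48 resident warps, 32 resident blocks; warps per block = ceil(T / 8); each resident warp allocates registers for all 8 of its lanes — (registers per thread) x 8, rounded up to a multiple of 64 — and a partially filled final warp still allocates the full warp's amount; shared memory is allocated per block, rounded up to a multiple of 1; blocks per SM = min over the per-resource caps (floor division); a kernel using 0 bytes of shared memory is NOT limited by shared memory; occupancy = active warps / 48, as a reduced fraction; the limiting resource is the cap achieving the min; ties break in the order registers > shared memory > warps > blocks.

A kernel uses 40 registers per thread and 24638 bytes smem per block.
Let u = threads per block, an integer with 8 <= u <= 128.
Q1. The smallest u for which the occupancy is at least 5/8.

Answer: u = 73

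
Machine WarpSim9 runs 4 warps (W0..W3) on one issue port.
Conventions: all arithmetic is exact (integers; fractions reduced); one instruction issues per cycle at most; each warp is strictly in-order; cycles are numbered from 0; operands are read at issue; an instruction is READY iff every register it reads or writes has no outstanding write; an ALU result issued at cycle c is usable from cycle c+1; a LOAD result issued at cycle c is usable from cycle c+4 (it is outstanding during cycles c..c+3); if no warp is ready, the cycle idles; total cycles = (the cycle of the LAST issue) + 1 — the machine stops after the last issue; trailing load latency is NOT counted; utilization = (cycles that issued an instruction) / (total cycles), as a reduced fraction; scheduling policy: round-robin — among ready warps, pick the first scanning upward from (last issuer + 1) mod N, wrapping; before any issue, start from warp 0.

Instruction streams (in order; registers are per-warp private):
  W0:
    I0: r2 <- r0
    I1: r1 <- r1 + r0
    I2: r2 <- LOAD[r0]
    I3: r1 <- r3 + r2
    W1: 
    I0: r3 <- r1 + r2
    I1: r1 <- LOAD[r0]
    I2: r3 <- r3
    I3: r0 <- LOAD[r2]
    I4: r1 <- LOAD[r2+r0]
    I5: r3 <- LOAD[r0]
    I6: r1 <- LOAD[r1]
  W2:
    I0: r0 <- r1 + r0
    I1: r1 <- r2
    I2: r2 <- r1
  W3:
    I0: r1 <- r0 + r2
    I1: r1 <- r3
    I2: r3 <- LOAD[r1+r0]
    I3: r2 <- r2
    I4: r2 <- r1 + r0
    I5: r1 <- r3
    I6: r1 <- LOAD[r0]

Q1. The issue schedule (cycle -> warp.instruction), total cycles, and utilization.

cycle 0: W0.I0
cycle 1: W1.I0
cycle 2: W2.I0
cycle 3: W3.I0
cycle 4: W0.I1
cycle 5: W1.I1
cycle 6: W2.I1
cycle 7: W3.I1
cycle 8: W0.I2
cycle 9: W1.I2
cycle 10: W2.I2
cycle 11: W3.I2
cycle 12: W0.I3
cycle 13: W1.I3
cycle 14: W3.I3
cycle 15: W3.I4
cycle 16: W3.I5
cycle 17: W1.I4
cycle 18: W3.I6
cycle 19: W1.I5
cycle 20: idle
cycle 21: W1.I6

Answer: 22 cycles, utilization 21/22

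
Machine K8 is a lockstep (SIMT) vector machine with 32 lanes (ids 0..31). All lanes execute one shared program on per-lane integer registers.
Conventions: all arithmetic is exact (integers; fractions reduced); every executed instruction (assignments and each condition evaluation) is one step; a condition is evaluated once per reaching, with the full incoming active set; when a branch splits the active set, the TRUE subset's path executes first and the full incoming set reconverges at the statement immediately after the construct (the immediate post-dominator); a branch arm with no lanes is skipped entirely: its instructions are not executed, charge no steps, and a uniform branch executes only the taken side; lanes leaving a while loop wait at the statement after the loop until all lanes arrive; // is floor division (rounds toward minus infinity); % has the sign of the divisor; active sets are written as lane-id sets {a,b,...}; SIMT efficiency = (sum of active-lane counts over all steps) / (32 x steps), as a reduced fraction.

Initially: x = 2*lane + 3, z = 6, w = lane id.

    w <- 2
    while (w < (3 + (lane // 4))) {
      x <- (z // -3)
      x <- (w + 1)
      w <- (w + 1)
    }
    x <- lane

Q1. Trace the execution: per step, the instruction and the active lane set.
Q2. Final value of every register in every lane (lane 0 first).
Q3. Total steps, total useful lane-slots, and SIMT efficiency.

step 0: w <- 2                       {0,1,2,3,4,5,6,7,8,9,10,11,12,13,14,15,16,17,18,19,20,21,22,23,24,25,26,27,28,29,30,31}
step 1: eval (w < (3 + (lane // 4))) {0,1,2,3,4,5,6,7,8,9,10,11,12,13,14,15,16,17,18,19,20,21,22,23,24,25,26,27,28,29,30,31}
step 2: x <- (z // -3)               {0,1,2,3,4,5,6,7,8,9,10,11,12,13,14,15,16,17,18,19,20,21,22,23,24,25,26,27,28,29,30,31}
step 3: x <- (w + 1)                 {0,1,2,3,4,5,6,7,8,9,10,11,12,13,14,15,16,17,18,19,20,21,22,23,24,25,26,27,28,29,30,31}
step 4: w <- (w + 1)                 {0,1,2,3,4,5,6,7,8,9,10,11,12,13,14,15,16,17,18,19,20,21,22,23,24,25,26,27,28,29,30,31}
step 5: eval (w < (3 + (lane // 4))) {0,1,2,3,4,5,6,7,8,9,10,11,12,13,14,15,16,17,18,19,20,21,22,23,24,25,26,27,28,29,30,31}
step 6: x <- (z // -3)               {4,5,6,7,8,9,10,11,12,13,14,15,16,17,18,19,20,21,22,23,24,25,26,27,28,29,30,31}
step 7: x <- (w + 1)                 {4,5,6,7,8,9,10,11,12,13,14,15,16,17,18,19,20,21,22,23,24,25,26,27,28,29,30,31}
step 8: w <- (w + 1)                 {4,5,6,7,8,9,10,11,12,13,14,15,16,17,18,19,20,21,22,23,24,25,26,27,28,29,30,31}
step 9: eval (w < (3 + (lane // 4))) {4,5,6,7,8,9,10,11,12,13,14,15,16,17,18,19,20,21,22,23,24,25,26,27,28,29,30,31}
step 10: x <- (z // -3)               {8,9,10,11,12,13,14,15,16,17,18,19,20,21,22,23,24,25,26,27,28,29,30,31}
step 11: x <- (w + 1)                 {8,9,10,11,12,13,14,15,16,17,18,19,20,21,22,23,24,25,26,27,28,29,30,31}
step 12: w <- (w + 1)                 {8,9,10,11,12,13,14,15,16,17,18,19,20,21,22,23,24,25,26,27,28,29,30,31}
step 13: eval (w < (3 + (lane // 4))) {8,9,10,11,12,13,14,15,16,17,18,19,20,21,22,23,24,25,26,27,28,29,30,31}
step 14: x <- (z // -3)               {12,13,14,15,16,17,18,19,20,21,22,23,24,25,26,27,28,29,30,31}
step 15: x <- (w + 1)                 {12,13,14,15,16,17,18,19,20,21,22,23,24,25,26,27,28,29,30,31}
step 16: w <- (w + 1)                 {12,13,14,15,16,17,18,19,20,21,22,23,24,25,26,27,28,29,30,31}
step 17: eval (w < (3 + (lane // 4))) {12,13,14,15,16,17,18,19,20,21,22,23,24,25,26,27,28,29,30,31}
step 18: x <- (z // -3)               {16,17,18,19,20,21,22,23,24,25,26,27,28,29,30,31}
step 19: x <- (w + 1)                 {16,17,18,19,20,21,22,23,24,25,26,27,28,29,30,31}
step 20: w <- (w + 1)                 {16,17,18,19,20,21,22,23,24,25,26,27,28,29,30,31}
step 21: eval (w < (3 + (lane // 4))) {16,17,18,19,20,21,22,23,24,25,26,27,28,29,30,31}
step 22: x <- (z // -3)               {20,21,22,23,24,25,26,27,28,29,30,31}
step 23: x <- (w + 1)                 {20,21,22,23,24,25,26,27,28,29,30,31}
step 24: w <- (w + 1)                 {20,21,22,23,24,25,26,27,28,29,30,31}
step 25: eval (w < (3 + (lane // 4))) {20,21,22,23,24,25,26,27,28,29,30,31}
step 26: x <- (z // -3)               {24,25,26,27,28,29,30,31}
step 27: x <- (w + 1)                 {24,25,26,27,28,29,30,31}
step 28: w <- (w + 1)                 {24,25,26,27,28,29,30,31}
step 29: eval (w < (3 + (lane // 4))) {24,25,26,27,28,29,30,31}
step 30: x <- (z // -3)               {28,29,30,31}
step 31: x <- (w + 1)                 {28,29,30,31}
step 32: w <- (w + 1)                 {28,29,30,31}
step 33: eval (w < (3 + (lane // 4))) {28,29,30,31}
step 34: x <- lane                    {0,1,2,3,4,5,6,7,8,9,10,11,12,13,14,15,16,17,18,19,20,21,22,23,24,25,26,27,28,29,30,31}

Answer: 35 steps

x: 0,1,2,3,4,5,6,7,8,9,10,11,12,13,14,15,16,17,18,19,20,21,22,23,24,25,26,27,28,29,30,31
z: 6,6,6,6,6,6,6,6,6,6,6,6,6,6,6,6,6,6,6,6,6,6,6,6,6,6,6,6,6,6,6,6
w: 3,3,3,3,4,4,4,4,5,5,5,5,6,6,6,6,7,7,7,7,8,8,8,8,9,9,9,9,10,10,10,10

steps = 35; useful = 672; efficiency = 672/1120 = 3/5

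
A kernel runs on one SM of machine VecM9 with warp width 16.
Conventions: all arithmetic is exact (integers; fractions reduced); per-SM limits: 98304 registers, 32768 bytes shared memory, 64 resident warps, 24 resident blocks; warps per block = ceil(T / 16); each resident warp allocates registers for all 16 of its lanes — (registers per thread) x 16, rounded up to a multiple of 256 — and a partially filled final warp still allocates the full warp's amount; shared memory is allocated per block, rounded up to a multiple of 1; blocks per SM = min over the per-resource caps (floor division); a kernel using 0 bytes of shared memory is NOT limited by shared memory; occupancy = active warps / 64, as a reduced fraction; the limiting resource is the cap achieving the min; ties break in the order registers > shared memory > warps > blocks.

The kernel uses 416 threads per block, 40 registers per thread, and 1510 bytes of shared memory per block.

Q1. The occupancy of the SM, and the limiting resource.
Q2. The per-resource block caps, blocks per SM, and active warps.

Answer: occupancy 13/16, limited by warps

registers: 4 blocks
shared memory: 21 blocks
warps: 2 blocks
blocks: 24 blocks

Answer: 2 blocks, 52 active warps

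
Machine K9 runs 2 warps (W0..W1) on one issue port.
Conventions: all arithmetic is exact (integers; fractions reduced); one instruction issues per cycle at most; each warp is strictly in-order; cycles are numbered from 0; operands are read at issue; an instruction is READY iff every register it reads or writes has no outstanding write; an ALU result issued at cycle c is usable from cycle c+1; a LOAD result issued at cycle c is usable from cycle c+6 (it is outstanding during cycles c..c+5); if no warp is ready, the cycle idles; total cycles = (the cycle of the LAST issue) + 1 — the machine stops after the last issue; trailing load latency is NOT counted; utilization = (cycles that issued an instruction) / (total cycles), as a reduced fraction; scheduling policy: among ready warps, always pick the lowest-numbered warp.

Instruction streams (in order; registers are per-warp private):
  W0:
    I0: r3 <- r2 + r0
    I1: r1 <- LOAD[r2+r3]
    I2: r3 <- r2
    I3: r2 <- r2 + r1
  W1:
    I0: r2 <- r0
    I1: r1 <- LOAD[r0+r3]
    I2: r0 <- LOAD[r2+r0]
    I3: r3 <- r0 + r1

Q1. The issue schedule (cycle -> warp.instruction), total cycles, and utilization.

cycle 0: W0.I0
cycle 1: W0.I1
cycle 2: W0.I2
cycle 3: W1.I0
cycle 4: W1.I1
cycle 5: W1.I2
cycle 6: idle
cycle 7: W0.I3
cycle 8: idle
cycle 9: idle
cycle 10: idle
cycle 11: W1.I3

Answer: 12 cycles, utilization 2/3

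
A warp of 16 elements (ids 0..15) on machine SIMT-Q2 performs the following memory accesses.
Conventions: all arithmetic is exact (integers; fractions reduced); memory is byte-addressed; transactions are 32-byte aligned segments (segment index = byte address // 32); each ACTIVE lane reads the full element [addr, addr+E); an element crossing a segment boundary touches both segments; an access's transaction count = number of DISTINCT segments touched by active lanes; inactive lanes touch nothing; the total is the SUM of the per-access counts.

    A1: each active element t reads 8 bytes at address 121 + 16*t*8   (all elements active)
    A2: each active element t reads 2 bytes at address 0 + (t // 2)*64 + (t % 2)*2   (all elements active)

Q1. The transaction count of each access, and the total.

A1: 32 transactions
A2: 8 transactions

Answer: 32,8; total 40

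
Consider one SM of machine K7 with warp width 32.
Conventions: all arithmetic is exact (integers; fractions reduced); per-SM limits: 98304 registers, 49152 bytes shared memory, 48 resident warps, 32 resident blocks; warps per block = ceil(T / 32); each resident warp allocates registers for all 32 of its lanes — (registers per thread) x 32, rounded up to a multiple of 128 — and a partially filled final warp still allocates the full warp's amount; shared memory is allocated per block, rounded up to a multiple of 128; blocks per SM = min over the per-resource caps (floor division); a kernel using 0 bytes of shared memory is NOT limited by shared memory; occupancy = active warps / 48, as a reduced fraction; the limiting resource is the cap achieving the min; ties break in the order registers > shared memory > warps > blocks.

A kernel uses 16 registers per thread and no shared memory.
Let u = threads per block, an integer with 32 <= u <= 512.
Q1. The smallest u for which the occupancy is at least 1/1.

Answer: u = 33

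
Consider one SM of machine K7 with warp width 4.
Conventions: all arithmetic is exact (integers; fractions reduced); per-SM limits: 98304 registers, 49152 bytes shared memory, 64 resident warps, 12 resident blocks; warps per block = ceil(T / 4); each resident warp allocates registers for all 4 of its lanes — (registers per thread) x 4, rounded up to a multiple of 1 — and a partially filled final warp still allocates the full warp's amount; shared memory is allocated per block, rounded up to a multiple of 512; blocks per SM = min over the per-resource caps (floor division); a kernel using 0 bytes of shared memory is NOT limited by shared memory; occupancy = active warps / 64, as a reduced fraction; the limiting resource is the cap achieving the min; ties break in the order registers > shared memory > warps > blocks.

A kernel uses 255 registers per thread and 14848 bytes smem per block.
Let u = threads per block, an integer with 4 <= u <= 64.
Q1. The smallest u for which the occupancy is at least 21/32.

Answer: u = 53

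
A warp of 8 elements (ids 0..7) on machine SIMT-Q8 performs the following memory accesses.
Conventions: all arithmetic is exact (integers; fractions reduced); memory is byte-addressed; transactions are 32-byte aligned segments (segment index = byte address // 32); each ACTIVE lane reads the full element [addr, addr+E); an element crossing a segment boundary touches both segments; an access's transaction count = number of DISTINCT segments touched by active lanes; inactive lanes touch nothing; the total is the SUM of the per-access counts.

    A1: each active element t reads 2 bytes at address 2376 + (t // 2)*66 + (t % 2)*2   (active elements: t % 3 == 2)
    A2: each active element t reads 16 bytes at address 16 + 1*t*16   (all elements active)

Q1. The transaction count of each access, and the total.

A1: 2 transactions
A2: 5 transactions

Answer: 2,5; total 7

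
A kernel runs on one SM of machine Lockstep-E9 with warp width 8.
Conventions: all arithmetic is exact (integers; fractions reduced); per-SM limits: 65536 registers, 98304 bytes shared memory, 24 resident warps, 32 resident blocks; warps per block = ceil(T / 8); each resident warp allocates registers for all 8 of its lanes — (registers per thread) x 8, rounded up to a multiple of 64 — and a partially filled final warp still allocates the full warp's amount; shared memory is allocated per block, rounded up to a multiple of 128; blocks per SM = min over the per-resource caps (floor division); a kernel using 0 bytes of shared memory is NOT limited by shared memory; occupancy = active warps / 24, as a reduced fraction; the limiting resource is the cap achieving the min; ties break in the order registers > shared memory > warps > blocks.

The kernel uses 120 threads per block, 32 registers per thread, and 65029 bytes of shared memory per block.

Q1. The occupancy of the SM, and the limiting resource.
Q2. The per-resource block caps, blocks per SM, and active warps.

Answer: occupancy 5/8, limited by shared memory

registers: 17 blocks
shared memory: 1 block
warps: 1 block
blocks: 32 blocks

Answer: 1 block, 15 active warps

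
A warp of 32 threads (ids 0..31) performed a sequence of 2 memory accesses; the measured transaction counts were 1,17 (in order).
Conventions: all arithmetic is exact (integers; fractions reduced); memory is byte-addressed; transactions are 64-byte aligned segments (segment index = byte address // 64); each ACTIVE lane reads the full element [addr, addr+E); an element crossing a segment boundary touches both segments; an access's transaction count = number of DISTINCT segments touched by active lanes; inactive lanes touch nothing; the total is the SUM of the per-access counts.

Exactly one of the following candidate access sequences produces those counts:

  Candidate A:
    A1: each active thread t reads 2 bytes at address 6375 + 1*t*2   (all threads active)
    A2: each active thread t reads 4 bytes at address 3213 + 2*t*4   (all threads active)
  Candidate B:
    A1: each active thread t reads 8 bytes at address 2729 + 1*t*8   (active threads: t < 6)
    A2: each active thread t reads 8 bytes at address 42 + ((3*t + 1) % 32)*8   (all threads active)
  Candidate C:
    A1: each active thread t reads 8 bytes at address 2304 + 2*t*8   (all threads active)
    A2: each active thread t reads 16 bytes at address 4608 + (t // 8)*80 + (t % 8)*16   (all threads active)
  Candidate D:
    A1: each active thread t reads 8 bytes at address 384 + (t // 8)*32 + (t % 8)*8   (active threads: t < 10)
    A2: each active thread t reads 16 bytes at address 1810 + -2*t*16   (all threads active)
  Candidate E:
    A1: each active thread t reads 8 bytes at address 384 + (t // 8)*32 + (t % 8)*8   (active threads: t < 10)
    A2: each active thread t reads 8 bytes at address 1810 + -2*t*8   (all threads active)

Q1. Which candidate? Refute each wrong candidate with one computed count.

A: A1 gives 2 transactions, not 1
B: A1 gives 2 transactions, not 1
C: A1 gives 8 transactions, not 1
E: A2 gives 9 transactions, not 17
D: all counts match (1,17)

Answer: D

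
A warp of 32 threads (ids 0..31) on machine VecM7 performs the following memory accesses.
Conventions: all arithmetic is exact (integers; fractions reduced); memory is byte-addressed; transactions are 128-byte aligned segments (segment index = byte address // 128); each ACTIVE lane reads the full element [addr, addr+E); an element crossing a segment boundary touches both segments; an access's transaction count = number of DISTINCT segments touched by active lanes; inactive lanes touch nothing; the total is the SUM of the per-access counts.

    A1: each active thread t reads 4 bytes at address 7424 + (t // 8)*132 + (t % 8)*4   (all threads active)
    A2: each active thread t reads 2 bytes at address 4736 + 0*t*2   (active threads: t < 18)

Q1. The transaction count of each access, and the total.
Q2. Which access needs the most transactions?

A1: 4 transactions
A2: 1 transaction

Answer: 4,1; total 5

Answer: A1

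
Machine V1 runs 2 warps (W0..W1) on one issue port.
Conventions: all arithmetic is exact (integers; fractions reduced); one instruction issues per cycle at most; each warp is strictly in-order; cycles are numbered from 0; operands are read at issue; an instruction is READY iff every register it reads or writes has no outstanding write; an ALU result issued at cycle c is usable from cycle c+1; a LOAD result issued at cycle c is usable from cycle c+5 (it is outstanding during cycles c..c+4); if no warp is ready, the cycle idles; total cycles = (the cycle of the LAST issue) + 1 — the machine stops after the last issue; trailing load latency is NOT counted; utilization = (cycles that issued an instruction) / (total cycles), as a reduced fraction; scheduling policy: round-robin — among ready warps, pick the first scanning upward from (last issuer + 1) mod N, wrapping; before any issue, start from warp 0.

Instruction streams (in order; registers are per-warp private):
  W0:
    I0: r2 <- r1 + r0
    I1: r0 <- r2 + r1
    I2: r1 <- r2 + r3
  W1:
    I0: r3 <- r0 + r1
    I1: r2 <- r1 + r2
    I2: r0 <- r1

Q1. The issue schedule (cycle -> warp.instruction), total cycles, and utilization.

cycle 0: W0.I0
cycle 1: W1.I0
cycle 2: W0.I1
cycle 3: W1.I1
cycle 4: W0.I2
cycle 5: W1.I2

Answer: 6 cycles, utilization 1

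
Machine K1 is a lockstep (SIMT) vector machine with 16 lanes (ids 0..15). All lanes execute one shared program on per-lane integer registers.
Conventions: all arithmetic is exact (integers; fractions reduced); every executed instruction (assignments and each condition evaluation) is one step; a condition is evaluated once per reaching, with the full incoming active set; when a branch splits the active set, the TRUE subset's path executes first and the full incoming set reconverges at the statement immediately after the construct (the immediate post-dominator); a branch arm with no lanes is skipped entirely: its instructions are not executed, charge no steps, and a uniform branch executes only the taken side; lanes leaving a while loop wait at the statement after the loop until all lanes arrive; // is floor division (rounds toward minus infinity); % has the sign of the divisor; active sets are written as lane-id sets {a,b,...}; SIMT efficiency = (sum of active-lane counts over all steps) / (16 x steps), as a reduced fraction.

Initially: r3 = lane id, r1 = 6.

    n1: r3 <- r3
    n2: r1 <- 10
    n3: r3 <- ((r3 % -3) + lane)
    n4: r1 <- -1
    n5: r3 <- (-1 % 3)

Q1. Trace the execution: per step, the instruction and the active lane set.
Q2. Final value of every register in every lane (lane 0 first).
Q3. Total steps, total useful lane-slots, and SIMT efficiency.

step 0: r3 <- r3                     {0,1,2,3,4,5,6,7,8,9,10,11,12,13,14,15}
step 1: r1 <- 10                     {0,1,2,3,4,5,6,7,8,9,10,11,12,13,14,15}
step 2: r3 <- ((r3 % -3) + lane)     {0,1,2,3,4,5,6,7,8,9,10,11,12,13,14,15}
step 3: r1 <- -1                     {0,1,2,3,4,5,6,7,8,9,10,11,12,13,14,15}
step 4: r3 <- (-1 % 3)               {0,1,2,3,4,5,6,7,8,9,10,11,12,13,14,15}

Answer: 5 steps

r3: 2,2,2,2,2,2,2,2,2,2,2,2,2,2,2,2
r1: -1,-1,-1,-1,-1,-1,-1,-1,-1,-1,-1,-1,-1,-1,-1,-1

steps = 5; useful = 80; efficiency = 80/80 = 1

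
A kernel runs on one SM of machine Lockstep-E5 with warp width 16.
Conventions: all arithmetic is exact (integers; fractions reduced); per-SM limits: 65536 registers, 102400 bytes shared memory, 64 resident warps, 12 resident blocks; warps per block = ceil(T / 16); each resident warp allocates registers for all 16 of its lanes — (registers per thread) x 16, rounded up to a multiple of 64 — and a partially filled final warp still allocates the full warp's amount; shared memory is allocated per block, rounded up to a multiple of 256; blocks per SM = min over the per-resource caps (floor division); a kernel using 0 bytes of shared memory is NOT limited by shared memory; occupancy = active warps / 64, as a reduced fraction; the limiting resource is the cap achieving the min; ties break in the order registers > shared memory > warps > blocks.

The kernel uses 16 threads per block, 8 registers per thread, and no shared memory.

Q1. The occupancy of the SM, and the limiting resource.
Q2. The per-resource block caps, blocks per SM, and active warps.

Answer: occupancy 3/16, limited by blocks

registers: 512 blocks
shared memory: no limit (kernel uses none)
warps: 64 blocks
blocks: 12 blocks

Answer: 12 blocks, 12 active warps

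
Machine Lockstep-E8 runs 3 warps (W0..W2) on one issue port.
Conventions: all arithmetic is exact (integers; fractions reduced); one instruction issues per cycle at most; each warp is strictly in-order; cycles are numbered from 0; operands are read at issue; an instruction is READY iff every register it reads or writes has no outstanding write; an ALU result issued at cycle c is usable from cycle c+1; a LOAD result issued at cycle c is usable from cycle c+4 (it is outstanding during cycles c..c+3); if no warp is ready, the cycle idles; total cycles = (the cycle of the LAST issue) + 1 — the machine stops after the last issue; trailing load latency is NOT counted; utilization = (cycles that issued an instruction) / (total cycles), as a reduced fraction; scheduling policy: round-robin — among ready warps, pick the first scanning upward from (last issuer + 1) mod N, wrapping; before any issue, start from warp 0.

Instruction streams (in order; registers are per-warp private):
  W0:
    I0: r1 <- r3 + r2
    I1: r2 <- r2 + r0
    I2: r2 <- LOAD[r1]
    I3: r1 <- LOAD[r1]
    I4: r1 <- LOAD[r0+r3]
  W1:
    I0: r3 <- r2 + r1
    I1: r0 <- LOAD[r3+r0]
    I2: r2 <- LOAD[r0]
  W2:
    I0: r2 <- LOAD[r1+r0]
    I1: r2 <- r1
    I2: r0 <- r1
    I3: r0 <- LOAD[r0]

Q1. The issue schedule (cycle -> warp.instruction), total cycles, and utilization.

cycle 0: W0.I0
cycle 1: W1.I0
cycle 2: W2.I0
cycle 3: W0.I1
cycle 4: W1.I1
cycle 5: W0.I2
cycle 6: W2.I1
cycle 7: W0.I3
cycle 8: W1.I2
cycle 9: W2.I2
cycle 10: W2.I3
cycle 11: W0.I4

Answer: 12 cycles, utilization 1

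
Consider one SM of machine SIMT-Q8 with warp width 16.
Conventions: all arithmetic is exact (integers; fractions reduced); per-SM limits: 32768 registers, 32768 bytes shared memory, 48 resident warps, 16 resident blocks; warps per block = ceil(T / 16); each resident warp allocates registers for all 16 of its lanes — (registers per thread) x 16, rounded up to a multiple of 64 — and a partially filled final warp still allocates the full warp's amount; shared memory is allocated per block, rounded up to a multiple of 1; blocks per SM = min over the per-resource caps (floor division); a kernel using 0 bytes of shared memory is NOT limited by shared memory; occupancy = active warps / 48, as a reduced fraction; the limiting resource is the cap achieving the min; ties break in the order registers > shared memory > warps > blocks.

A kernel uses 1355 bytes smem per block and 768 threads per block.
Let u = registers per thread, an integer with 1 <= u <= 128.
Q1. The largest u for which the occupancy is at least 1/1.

Answer: u = 40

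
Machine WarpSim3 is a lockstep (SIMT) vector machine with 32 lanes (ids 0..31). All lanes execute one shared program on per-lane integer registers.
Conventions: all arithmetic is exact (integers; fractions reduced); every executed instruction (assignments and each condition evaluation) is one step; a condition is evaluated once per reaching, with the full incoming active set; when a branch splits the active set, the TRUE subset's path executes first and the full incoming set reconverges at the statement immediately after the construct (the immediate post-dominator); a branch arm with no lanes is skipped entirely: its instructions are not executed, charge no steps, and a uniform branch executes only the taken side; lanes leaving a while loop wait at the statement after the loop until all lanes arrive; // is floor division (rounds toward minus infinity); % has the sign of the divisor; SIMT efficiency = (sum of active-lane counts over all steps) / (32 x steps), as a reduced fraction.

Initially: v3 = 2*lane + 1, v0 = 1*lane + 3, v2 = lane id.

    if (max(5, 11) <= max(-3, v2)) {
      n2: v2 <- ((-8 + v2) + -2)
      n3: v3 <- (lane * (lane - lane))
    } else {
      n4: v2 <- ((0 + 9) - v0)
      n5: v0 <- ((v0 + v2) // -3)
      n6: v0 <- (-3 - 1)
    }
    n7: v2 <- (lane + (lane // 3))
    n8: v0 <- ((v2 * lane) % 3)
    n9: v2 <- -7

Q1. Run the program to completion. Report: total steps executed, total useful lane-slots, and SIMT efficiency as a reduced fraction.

Answer: 9 steps, 203 useful, 203/288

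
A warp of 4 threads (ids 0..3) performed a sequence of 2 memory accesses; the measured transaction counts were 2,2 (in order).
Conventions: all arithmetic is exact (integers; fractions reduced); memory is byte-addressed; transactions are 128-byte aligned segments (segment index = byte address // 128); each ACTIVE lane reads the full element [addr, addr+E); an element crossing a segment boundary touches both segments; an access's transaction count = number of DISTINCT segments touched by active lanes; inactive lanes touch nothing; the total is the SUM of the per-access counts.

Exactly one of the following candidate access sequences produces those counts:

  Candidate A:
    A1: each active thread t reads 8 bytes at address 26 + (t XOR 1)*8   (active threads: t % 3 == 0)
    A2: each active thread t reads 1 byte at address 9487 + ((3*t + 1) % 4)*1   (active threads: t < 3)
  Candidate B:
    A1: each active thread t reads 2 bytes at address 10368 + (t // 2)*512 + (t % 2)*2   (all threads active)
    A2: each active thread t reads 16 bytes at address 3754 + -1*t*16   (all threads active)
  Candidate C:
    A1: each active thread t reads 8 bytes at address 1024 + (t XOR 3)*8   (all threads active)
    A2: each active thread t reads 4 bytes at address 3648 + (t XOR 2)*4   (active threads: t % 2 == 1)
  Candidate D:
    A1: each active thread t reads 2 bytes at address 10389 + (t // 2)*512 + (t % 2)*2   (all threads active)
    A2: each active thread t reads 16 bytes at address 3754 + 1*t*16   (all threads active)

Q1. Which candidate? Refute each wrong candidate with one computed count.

A: A1 gives 1 transaction, not 2
C: A1 gives 1 transaction, not 2
D: A2 gives 1 transaction, not 2
B: all counts match (2,2)

Answer: B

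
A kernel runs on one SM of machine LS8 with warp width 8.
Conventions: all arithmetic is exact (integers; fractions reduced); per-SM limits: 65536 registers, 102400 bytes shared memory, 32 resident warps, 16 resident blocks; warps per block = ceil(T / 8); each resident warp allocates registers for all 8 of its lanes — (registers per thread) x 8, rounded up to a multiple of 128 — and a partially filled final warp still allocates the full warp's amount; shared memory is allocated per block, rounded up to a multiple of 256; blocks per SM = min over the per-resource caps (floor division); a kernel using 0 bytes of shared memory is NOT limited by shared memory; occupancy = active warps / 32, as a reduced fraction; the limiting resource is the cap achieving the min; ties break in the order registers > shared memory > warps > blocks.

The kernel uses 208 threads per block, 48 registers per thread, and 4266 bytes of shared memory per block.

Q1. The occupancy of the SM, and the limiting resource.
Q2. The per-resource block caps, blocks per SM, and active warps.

Answer: occupancy 13/16, limited by warps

registers: 6 blocks
shared memory: 23 blocks
warps: 1 block
blocks: 16 blocks

Answer: 1 block, 26 active warps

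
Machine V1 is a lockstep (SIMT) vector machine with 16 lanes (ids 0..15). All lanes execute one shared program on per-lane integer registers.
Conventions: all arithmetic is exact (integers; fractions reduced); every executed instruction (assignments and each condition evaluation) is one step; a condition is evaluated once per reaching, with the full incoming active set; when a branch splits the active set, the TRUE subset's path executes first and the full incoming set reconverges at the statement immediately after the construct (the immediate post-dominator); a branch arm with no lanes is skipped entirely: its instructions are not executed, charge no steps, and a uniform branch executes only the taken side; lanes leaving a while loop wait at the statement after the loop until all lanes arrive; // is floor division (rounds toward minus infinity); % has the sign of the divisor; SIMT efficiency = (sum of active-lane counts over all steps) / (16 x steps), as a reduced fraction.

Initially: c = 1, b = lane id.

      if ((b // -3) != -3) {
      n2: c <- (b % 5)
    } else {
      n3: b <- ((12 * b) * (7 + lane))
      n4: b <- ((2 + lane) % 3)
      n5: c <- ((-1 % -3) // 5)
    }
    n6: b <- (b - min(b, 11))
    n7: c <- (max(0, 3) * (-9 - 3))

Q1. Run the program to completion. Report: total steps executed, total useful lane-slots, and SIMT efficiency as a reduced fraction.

Answer: 7 steps, 70 useful, 5/8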